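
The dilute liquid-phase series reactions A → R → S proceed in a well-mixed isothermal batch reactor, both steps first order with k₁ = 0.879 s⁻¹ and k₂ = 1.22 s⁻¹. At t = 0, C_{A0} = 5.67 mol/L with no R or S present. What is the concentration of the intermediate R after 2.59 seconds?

For first-order series with pure A initially, C_R(t) = k₁C_{A0}/(k₂−k₁)·(e^(−k₁t) − e^(−k₂t)).
e^(−k₁t) = e^(−0.879×2.59) = e^(−2.277) = 0.1026; e^(−k₂t) = e^(−3.160) = 0.04243.
C_R = 0.879×5.67/(1.22−0.879) × (0.1026−0.04243) = 14.62×0.06020 = 0.8798 mol/L.

0.880 mol/L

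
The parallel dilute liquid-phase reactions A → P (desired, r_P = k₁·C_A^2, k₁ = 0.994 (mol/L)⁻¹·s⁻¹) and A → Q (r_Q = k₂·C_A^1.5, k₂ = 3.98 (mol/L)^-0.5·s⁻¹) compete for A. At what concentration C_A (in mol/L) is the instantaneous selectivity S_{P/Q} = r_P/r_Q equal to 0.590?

S_{P/Q} = (k₁/k₂)·C_A^0.5 ⇒ C_A = (S·k₂/k₁)^(2).
= (0.590×3.98/0.994)^(2) = (2.362)^(2) = 5.58 mol/L.

5.58 mol/L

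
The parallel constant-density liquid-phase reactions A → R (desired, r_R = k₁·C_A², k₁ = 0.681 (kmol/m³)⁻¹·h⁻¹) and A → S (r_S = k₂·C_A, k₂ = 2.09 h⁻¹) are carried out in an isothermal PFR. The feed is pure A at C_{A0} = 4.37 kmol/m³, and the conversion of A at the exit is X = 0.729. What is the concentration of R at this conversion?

1.47 kmol/m³

C_A = C_{A0}(1−X) = 1.184 kmol/m³.
Along a PFR/batch, dC_S/dC_A = −r_S/(r_R+r_S) = −k₂/(k₂+k₁·C_A).
Integrating from C_{A0} to C_A: C_S = (2.09/0.681)·ln[(2.09+0.681·4.37)/(2.09+0.681·1.18)] = 3.069·ln(5.066/2.896) = 1.716 kmol/m³.
Then C_R = (C_{A0}−C_A) − C_S = 3.186 − 1.716 = 1.470 kmol/m³.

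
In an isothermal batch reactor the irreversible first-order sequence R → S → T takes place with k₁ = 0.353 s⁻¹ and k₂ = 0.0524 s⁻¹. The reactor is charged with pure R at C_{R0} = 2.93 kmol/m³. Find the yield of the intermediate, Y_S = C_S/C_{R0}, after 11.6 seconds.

0.620

The intermediate concentration in a first-order A→B→C sequence is C_S = k₁C_{R0}(e^(−k₁t) − e^(−k₂t))/(k₂−k₁).
e^(−k₁t) = e^(−0.353×11.6) = e^(−4.095) = 0.01666; e^(−k₂t) = e^(−0.6078) = 0.5445.
C_S = 0.353×2.93/(0.0524−0.353) × (0.01666−0.5445) = (-3.441)×(-0.5279) = 1.816 kmol/m³.
Y_S = C_S/C_{R0} = 1.816/2.93 = 0.620.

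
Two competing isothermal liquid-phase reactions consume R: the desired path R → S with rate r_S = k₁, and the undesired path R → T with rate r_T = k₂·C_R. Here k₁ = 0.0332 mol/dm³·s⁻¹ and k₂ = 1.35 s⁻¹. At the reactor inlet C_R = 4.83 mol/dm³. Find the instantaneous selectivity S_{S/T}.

0.00509

S_{S/T} = r_S/r_T = (k₁)/(k₂·C_R) = (k₁/k₂)·C_R⁻¹.
= (0.0332) / (1.35×4.830) = 0.03320/6.521 = 0.00509.
The undesired path is higher order in R, so low C_R (CSTR or dilute feed) favours S.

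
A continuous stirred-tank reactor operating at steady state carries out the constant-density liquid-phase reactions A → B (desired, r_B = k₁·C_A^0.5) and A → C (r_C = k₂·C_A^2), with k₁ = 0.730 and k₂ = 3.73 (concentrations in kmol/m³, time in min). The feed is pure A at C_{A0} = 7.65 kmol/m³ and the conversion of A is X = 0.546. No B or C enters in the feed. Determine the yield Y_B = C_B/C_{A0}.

Exit C_A = C_{A0}(1−X) = 7.65×0.454 = 3.473 kmol/m³.
A CSTR operates uniformly at the exit composition, giving r_B = 1.360 and r_C = 44.99 (each k·C_A^n at C_A = 3.473).
Fraction of consumed A going to B: r_B/(r_B+r_C) = 0.02935.
C_B = 0.02935·C_{A0}·X = 0.02935×7.65×0.546 = 0.123 kmol/m³; Y_B = C_B/C_{A0} = 0.0160.

0.0160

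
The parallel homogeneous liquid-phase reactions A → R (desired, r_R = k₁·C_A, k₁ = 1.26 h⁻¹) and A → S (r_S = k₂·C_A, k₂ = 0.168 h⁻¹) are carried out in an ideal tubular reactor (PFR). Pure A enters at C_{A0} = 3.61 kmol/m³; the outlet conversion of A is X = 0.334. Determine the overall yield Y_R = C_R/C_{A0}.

0.295

C_A = C_{A0}(1−X) = 2.404 kmol/m³.
Both paths are first order in A, so the instantaneous fraction to R is constant: dC_R/d(−C_A) = k₁/(k₁+k₂) = 0.8824.
C_R = 0.8824·(C_{A0}−C_A) = 0.8824×1.206 = 1.06 kmol/m³.
Y_R = C_R/C_{A0} = 1.064/3.61 = 0.295.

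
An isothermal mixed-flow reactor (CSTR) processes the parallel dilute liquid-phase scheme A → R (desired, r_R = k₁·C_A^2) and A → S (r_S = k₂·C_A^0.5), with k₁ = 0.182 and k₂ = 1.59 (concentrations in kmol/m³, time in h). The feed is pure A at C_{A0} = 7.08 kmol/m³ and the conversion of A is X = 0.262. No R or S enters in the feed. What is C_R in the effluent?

1.07 kmol/m³

Exit C_A = C_{A0}(1−X) = 7.08×0.738 = 5.225 kmol/m³.
In a CSTR the entire volume is at exit conditions, so r_R = 0.182×5.225^2 = 4.969 and r_S = 1.59×5.225^0.5 = 3.634.
Fraction of consumed A going to R: r_R/(r_R+r_S) = 0.5775.
C_R = 0.5775·C_{A0}·X = 0.5775×7.08×0.262 = 1.07 kmol/m³.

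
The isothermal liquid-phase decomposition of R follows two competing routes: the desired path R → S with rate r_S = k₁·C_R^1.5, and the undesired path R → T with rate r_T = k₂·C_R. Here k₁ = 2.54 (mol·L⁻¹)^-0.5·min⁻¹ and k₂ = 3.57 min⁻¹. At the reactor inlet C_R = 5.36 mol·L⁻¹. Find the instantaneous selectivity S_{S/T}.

S_{S/T} = r_S/r_T = (k₁·C_R^1.5)/(k₂·C_R) = (k₁/k₂)·C_R^0.5.
= (2.54×5.360^1.5) / (3.57×5.360) = 31.52/19.14 = 1.65.

1.65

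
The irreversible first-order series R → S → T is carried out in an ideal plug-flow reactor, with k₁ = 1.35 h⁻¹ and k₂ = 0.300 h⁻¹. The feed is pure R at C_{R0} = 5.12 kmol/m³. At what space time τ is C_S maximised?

1.43 h

Setting dC_S/dτ = 0 gives τ_opt = ln(k₂/k₁)/(k₂−k₁).
= ln(0.300/1.35)/(0.300−1.35) = ln(0.2222)/-1.050 = -1.504/-1.050 = 1.43 h.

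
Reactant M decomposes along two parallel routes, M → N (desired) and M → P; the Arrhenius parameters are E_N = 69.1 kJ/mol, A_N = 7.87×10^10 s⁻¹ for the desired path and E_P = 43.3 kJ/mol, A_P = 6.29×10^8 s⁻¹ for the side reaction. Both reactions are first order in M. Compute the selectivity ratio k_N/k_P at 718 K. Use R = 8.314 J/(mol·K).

1.66

With equal orders, S_{N/P} = k_N/k_P = (A_N/A_P)·exp[(E_P−E_N)/(RT)].
(E_P−E_N)/(RT) = (43.3−69.1)×10³/(8.314×718) = -25800/5969 = -4.322.
k_N/k_P = (7.87×10^10/6.29×10^8)·exp(-4.322) = 125.1 × 0.01327 = 1.66.
Since E_N > E_P, raising the temperature improves selectivity toward N.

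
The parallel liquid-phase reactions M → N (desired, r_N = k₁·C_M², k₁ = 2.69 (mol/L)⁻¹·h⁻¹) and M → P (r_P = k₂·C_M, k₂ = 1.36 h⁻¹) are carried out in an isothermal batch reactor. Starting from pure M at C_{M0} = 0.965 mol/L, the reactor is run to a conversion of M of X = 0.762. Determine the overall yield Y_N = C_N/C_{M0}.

C_M = C_{M0}(1−X) = 0.2297 mol/L.
Along a PFR/batch, dC_P/dC_M = −r_P/(r_N+r_P) = −k₂/(k₂+k₁·C_M).
Integrating from C_{M0} to C_M: C_P = (1.36/2.69)·ln[(1.36+2.69·0.965)/(1.36+2.69·0.230)] = 0.5056·ln(3.956/1.978) = 0.3505 mol/L.
Then C_N = (C_{M0}−C_M) − C_P = 0.7353 − 0.3505 = 0.3849 mol/L.
Y_N = C_N/C_{M0} = 0.3849/0.965 = 0.399.

0.399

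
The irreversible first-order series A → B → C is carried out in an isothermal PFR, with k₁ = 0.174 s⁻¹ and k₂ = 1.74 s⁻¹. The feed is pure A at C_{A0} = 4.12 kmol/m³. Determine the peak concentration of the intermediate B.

For a first-order series the maximum intermediate yield is C_{B,max}/C_{A0} = (k₁/k₂)^[k₂/(k₂−k₁)].
= (0.174/1.74)^(1.74/(1.74−0.174)) = (0.1000)^(1.111) = 0.07743.
C_{B,max} = 0.07743×4.12 = 0.319 kmol/m³.

0.319 kmol/m³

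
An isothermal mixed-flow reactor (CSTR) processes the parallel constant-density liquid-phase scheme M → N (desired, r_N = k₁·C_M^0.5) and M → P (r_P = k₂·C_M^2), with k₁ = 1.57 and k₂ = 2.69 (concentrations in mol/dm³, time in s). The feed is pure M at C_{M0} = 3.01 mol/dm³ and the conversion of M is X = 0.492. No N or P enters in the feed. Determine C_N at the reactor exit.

0.349 mol/dm³

Exit C_M = C_{M0}(1−X) = 3.01×0.508 = 1.529 mol/dm³.
In a CSTR the entire volume is at exit conditions, so r_N = 1.57×1.529^0.5 = 1.941 and r_P = 2.69×1.529^2 = 6.289.
Fraction of consumed M going to N: r_N/(r_N+r_P) = 0.2359.
C_N = 0.2359·C_{M0}·X = 0.2359×3.01×0.492 = 0.349 mol/dm³.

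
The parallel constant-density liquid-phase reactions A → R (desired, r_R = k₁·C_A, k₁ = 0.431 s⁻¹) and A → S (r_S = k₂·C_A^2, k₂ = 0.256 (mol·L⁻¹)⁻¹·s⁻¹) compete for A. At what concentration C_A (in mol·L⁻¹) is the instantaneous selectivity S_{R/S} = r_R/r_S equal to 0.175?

9.62 mol·L⁻¹

S_{R/S} = (k₁/k₂)·C_A⁻¹ ⇒ C_A = (S·k₂/k₁)^(-1).
= (0.175×0.256/0.431)^(-1) = (0.1039)^(-1) = 9.62 mol·L⁻¹.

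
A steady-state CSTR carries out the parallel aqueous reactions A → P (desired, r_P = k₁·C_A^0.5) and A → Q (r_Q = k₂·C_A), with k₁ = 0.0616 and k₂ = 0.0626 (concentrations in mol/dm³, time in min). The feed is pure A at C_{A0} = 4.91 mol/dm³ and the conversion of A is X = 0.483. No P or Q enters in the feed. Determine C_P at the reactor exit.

0.905 mol/dm³

Exit C_A = C_{A0}(1−X) = 4.91×0.517 = 2.538 mol/dm³.
Rates in a CSTR are evaluated at the outlet concentration: r_P = 0.0616×2.538^0.5 = 0.09814, r_Q = 0.0626×2.538 = 0.1589.
Fraction of consumed A going to P: r_P/(r_P+r_Q) = 0.3818.
C_P = 0.3818·C_{A0}·X = 0.3818×4.91×0.483 = 0.905 mol/dm³.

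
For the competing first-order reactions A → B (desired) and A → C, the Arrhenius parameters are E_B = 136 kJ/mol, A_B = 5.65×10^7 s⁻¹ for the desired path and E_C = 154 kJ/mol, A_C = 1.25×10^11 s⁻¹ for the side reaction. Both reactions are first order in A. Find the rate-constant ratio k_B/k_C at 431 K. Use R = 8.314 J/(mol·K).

0.0687

Since both paths have the same order in A, the concentration cancels and S_{B/C} = k_B/k_C = (A_B/A_C)·exp[(E_C−E_B)/(RT)].
(E_C−E_B)/(RT) = (154−136)×10³/(8.314×431) = 18000/3583 = 5.023.
k_B/k_C = (5.65×10^7/1.25×10^11)·exp(5.023) = 4.520×10^-4 × 151.9 = 0.0687.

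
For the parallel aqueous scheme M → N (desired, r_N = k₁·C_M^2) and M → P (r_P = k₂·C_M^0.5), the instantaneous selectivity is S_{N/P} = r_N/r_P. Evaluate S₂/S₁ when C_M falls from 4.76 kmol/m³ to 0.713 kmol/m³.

0.0580

S_{N/P} = (k₁/k₂)·C_M^1.5, so S₂/S₁ = (C_{M,2}/C_{M,1})^1.5.
= (0.713/4.76)^1.5 = (0.1498)^1.5 = 0.0580.
Selectivity toward N falls as C_M falls — high-concentration operation is favoured.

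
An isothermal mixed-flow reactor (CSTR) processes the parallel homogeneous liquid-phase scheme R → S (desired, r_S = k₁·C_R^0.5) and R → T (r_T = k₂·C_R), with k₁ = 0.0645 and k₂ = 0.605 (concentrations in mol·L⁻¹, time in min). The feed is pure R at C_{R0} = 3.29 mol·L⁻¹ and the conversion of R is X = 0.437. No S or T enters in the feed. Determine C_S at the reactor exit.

Exit C_R = C_{R0}(1−X) = 3.29×0.563 = 1.852 mol·L⁻¹.
In a CSTR the entire volume is at exit conditions, so r_S = 0.0645×1.852^0.5 = 0.08778 and r_T = 0.605×1.852 = 1.121.
Fraction of consumed R going to S: r_S/(r_S+r_T) = 0.07264.
C_S = 0.07264·C_{R0}·X = 0.07264×3.29×0.437 = 0.104 mol·L⁻¹.

0.104 mol·L⁻¹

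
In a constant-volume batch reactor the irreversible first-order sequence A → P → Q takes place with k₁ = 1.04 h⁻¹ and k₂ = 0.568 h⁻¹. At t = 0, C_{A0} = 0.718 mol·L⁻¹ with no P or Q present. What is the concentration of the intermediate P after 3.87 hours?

0.147 mol·L⁻¹

For first-order series with pure A initially, C_P(t) = k₁C_{A0}/(k₂−k₁)·(e^(−k₁t) − e^(−k₂t)).
e^(−k₁t) = e^(−1.04×3.87) = e^(−4.025) = 0.01787; e^(−k₂t) = e^(−2.198) = 0.1110.
C_P = 1.04×0.718/(0.568−1.04) × (0.01787−0.1110) = (-1.582)×(-0.09314) = 0.1474 mol·L⁻¹.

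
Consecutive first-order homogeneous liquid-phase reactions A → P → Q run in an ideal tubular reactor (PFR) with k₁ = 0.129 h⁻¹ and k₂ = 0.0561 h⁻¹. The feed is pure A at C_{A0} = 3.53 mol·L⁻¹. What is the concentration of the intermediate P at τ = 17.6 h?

1.68 mol·L⁻¹

Solving the coupled first-order balances gives C_P(τ) = [k₁/(k₂−k₁)]·C_{A0}·(e^(−k₁τ) − e^(−k₂τ)).
e^(−k₁τ) = e^(−0.129×17.6) = e^(−2.270) = 0.1033; e^(−k₂τ) = e^(−0.9874) = 0.3726.
C_P = 0.129×3.53/(0.0561−0.129) × (0.1033−0.3726) = (-6.247)×(-0.2693) = 1.682 mol·L⁻¹.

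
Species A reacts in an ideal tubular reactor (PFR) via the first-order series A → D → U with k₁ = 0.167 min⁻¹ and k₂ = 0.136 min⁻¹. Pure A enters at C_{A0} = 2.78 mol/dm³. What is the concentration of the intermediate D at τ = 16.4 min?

The intermediate concentration in a first-order A→B→C sequence is C_D = k₁C_{A0}(e^(−k₁τ) − e^(−k₂τ))/(k₂−k₁).
e^(−k₁τ) = e^(−0.167×16.4) = e^(−2.739) = 0.06465; e^(−k₂τ) = e^(−2.230) = 0.1075.
C_D = 0.167×2.78/(0.136−0.167) × (0.06465−0.1075) = (-14.98)×(-0.04284) = 0.6415 mol/dm³.

0.642 mol/dm³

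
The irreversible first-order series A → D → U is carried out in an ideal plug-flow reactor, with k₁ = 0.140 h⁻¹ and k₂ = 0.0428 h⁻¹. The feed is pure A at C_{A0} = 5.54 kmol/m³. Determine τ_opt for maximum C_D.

12.2 h

The intermediate peaks when r₁ = r₂, i.e. k₁e^(−k₁τ) = k₂e^(−k₂τ), giving τ_opt = ln(k₂/k₁)/(k₂−k₁).
= ln(0.0428/0.140)/(0.0428−0.140) = ln(0.3057)/-0.09720 = -1.185/-0.09720 = 12.2 h.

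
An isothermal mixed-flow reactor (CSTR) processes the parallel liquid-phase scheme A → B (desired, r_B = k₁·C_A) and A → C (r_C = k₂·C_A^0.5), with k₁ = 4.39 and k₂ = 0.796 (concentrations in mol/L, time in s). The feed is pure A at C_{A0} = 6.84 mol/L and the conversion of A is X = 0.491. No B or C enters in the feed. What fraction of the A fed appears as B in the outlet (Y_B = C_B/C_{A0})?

Exit C_A = C_{A0}(1−X) = 6.84×0.509 = 3.482 mol/L.
Rates in a CSTR are evaluated at the outlet concentration: r_B = 4.39×3.482 = 15.28, r_C = 0.796×3.482^0.5 = 1.485.
Fraction of consumed A going to B: r_B/(r_B+r_C) = 0.9114.
C_B = 0.9114·C_{A0}·X = 0.9114×6.84×0.491 = 3.06 mol/L; Y_B = C_B/C_{A0} = 0.448.

0.448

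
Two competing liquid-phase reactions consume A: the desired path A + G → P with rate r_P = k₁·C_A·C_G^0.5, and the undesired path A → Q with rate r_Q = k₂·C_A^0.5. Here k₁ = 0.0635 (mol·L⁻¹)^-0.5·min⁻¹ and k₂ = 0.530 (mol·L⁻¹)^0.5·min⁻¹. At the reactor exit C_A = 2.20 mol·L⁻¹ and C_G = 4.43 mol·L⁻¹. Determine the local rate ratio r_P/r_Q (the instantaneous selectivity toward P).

S_{P/Q} = r_P/r_Q = (k₁·C_A·C_G^0.5)/(k₂·C_A^0.5) = (k₁/k₂)·C_A^0.5·C_G^0.5.
= (0.0635×2.200×4.430^0.5) / (0.530×2.200^0.5) = 0.2940/0.7861 = 0.374.

0.374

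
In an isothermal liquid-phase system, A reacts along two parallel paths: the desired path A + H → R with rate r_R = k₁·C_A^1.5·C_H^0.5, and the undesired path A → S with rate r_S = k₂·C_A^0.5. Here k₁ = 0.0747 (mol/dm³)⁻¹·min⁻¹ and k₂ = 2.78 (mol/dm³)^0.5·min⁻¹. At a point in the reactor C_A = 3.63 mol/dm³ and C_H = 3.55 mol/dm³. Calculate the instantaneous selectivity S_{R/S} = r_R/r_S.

S_{R/S} = r_R/r_S = (k₁·C_A^1.5·C_H^0.5)/(k₂·C_A^0.5) = (k₁/k₂)·C_A·C_H^0.5.
= (0.0747×3.630^1.5×3.550^0.5) / (2.78×3.630^0.5) = 0.9734/5.297 = 0.184.

0.184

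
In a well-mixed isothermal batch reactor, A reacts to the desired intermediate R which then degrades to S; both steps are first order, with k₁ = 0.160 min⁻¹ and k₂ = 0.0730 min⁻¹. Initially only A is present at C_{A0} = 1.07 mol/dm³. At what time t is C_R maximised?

9.02 min

Setting dC_R/dt = 0 gives t_opt = ln(k₂/k₁)/(k₂−k₁).
= ln(0.0730/0.160)/(0.0730−0.160) = ln(0.4562)/-0.08700 = -0.7847/-0.08700 = 9.02 min.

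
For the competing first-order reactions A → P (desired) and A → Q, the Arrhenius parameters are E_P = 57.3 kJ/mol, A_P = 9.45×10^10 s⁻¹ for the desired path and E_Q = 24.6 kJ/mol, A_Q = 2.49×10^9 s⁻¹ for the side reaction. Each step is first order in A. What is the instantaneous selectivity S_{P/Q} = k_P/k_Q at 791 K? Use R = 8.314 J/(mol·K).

With equal orders, S_{P/Q} = k_P/k_Q = (A_P/A_Q)·exp[(E_Q−E_P)/(RT)].
(E_Q−E_P)/(RT) = (24.6−57.3)×10³/(8.314×791) = -32700/6576 = -4.972.
k_P/k_Q = (9.45×10^10/2.49×10^9)·exp(-4.972) = 37.95 × 0.006927 = 0.263.

0.263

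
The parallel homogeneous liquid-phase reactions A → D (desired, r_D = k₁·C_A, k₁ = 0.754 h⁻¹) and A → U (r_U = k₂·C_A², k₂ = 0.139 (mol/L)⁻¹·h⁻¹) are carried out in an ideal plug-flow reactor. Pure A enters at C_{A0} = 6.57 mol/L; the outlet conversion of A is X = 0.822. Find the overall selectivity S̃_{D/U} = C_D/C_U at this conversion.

C_A = C_{A0}(1−X) = 1.169 mol/L.
Along a PFR/batch, dC_D/dC_A = −r_D/(r_D+r_U) = −k₁/(k₁+k₂·C_A).
Integrating from C_{A0} to C_A: C_D = (0.754/0.139)·ln[(0.754+0.139·6.57)/(0.754+0.139·1.17)] = 5.424·ln(1.667/0.9166) = 3.245 mol/L.
C_U = (C_{A0}−C_A)−C_D = 2.155 mol/L; S̃_{D/U} = 3.245/2.155 = 1.51.

1.51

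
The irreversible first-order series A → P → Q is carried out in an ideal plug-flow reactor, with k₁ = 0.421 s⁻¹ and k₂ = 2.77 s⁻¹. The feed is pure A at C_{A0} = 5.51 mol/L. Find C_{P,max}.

0.597 mol/L

At the optimum, C_{P,max}/C_{A0} = (k₁/k₂)^[k₂/(k₂−k₁)].
= (0.421/2.77)^(2.77/(2.77−0.421)) = (0.1520)^(1.179) = 0.1084.
C_{P,max} = 0.1084×5.51 = 0.597 mol/L.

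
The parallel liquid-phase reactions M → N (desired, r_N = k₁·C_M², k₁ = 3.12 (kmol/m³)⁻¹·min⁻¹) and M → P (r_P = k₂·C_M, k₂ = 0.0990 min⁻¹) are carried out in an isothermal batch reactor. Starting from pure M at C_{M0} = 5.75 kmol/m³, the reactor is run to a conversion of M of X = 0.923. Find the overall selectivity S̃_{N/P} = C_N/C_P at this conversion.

C_M = C_{M0}(1−X) = 0.4427 kmol/m³.
Along a PFR/batch, dC_P/dC_M = −r_P/(r_N+r_P) = −k₂/(k₂+k₁·C_M).
Integrating from C_{M0} to C_M: C_P = (0.0990/3.12)·ln[(0.0990+3.12·5.75)/(0.0990+3.12·0.443)] = 0.03173·ln(18.04/1.480) = 0.07933 kmol/m³.
Then C_N = (C_{M0}−C_M) − C_P = 5.307 − 0.07933 = 5.228 kmol/m³.
S̃_{N/P} = C_N/C_P = 5.228/0.07933 = 65.9.

65.9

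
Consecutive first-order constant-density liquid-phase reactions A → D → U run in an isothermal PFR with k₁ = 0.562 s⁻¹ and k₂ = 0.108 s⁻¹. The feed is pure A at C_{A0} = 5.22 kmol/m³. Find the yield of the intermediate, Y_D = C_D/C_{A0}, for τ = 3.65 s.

0.675

The intermediate concentration in a first-order A→B→C sequence is C_D = k₁C_{A0}(e^(−k₁τ) − e^(−k₂τ))/(k₂−k₁).
e^(−k₁τ) = e^(−0.562×3.65) = e^(−2.051) = 0.1286; e^(−k₂τ) = e^(−0.3942) = 0.6742.
C_D = 0.562×5.22/(0.108−0.562) × (0.1286−0.6742) = (-6.462)×(-0.5457) = 3.526 kmol/m³.
Y_D = C_D/C_{A0} = 3.526/5.22 = 0.675.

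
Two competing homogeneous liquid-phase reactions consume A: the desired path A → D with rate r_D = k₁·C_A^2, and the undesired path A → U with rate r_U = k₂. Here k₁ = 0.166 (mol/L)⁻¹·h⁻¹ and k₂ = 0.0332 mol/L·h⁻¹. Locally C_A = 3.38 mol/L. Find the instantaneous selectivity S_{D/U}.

S_{D/U} = r_D/r_U = (k₁·C_A^2)/(k₂) = (k₁/k₂)·C_A^2.
= (0.166×3.380^2) / (0.0332) = 1.896/0.03320 = 57.1.

57.1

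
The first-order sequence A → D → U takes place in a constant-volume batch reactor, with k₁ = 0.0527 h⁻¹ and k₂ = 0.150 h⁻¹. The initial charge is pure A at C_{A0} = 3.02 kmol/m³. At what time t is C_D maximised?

10.8 h

For first-order series the maximum of C_D occurs at t_opt = ln(k₂/k₁)/(k₂−k₁).
= ln(0.150/0.0527)/(0.150−0.0527) = ln(2.846)/0.09730 = 1.046/0.09730 = 10.8 h.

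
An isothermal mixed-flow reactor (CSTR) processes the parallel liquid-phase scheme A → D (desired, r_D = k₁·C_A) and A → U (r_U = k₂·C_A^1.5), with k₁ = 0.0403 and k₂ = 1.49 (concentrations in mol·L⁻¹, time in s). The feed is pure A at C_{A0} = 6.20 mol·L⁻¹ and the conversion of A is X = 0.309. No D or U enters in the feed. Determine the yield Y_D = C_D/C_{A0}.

0.00399

Exit C_A = C_{A0}(1−X) = 6.20×0.691 = 4.284 mol·L⁻¹.
In a CSTR the entire volume is at exit conditions, so r_D = 0.0403×4.284 = 0.1727 and r_U = 1.49×4.284^1.5 = 13.21.
Fraction of consumed A going to D: r_D/(r_D+r_U) = 0.01290.
C_D = 0.01290·C_{A0}·X = 0.01290×6.20×0.309 = 0.0247 mol·L⁻¹; Y_D = C_D/C_{A0} = 0.00399.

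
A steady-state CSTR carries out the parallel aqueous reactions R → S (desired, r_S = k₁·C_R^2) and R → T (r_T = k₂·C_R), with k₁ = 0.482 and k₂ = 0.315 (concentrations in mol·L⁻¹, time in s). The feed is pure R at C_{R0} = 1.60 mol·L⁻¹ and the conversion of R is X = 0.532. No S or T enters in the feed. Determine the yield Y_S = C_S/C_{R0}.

Exit C_R = C_{R0}(1−X) = 1.60×0.468 = 0.7488 mol·L⁻¹.
A CSTR operates uniformly at the exit composition, giving r_S = 0.2703 and r_T = 0.2359 (each k·C_R^n at C_R = 0.7488).
Fraction of consumed R going to S: r_S/(r_S+r_T) = 0.5340.
C_S = 0.5340·C_{R0}·X = 0.5340×1.60×0.532 = 0.455 mol·L⁻¹; Y_S = C_S/C_{R0} = 0.284.

0.284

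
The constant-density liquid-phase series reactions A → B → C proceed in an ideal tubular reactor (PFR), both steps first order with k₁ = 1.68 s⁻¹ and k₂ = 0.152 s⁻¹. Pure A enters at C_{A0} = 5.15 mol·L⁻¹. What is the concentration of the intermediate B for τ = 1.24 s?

For first-order series with pure A initially, C_B(τ) = k₁C_{A0}/(k₂−k₁)·(e^(−k₁τ) − e^(−k₂τ)).
e^(−k₁τ) = e^(−1.68×1.24) = e^(−2.083) = 0.1245; e^(−k₂τ) = e^(−0.1885) = 0.8282.
C_B = 1.68×5.15/(0.152−1.68) × (0.1245−0.8282) = (-5.662)×(-0.7037) = 3.984 mol·L⁻¹.

3.98 mol·L⁻¹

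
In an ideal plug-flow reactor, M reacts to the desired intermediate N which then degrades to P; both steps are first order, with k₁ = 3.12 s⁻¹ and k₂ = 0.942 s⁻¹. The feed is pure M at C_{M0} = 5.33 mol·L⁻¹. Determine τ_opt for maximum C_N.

The intermediate peaks when r₁ = r₂, i.e. k₁e^(−k₁τ) = k₂e^(−k₂τ), giving τ_opt = ln(k₂/k₁)/(k₂−k₁).
= ln(0.942/3.12)/(0.942−3.12) = ln(0.3019)/-2.178 = -1.198/-2.178 = 0.550 s.

0.550 s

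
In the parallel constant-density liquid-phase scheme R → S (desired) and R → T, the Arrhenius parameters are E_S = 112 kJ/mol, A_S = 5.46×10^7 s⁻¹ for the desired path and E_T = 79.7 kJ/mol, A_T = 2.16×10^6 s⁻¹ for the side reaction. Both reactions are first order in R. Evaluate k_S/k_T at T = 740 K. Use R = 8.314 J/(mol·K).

Since both paths have the same order in R, the concentration cancels and S_{S/T} = k_S/k_T = (A_S/A_T)·exp[(E_T−E_S)/(RT)].
(E_T−E_S)/(RT) = (79.7−112)×10³/(8.314×740) = -32300/6152 = -5.250.
k_S/k_T = (5.46×10^7/2.16×10^6)·exp(-5.250) = 25.28 × 0.005247 = 0.133.
Since E_S > E_T, raising the temperature improves selectivity toward S.

0.133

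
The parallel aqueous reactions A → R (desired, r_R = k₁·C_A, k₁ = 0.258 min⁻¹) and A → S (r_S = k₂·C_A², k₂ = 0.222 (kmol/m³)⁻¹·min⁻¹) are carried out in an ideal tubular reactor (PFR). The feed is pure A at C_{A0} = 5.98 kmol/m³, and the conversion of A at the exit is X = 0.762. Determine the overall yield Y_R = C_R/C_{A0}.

0.197

C_A = C_{A0}(1−X) = 1.423 kmol/m³.
Along a PFR/batch, dC_R/dC_A = −r_R/(r_R+r_S) = −k₁/(k₁+k₂·C_A).
Integrating from C_{A0} to C_A: C_R = (0.258/0.222)·ln[(0.258+0.222·5.98)/(0.258+0.222·1.42)] = 1.162·ln(1.586/0.5740) = 1.181 kmol/m³.
Y_R = C_R/C_{A0} = 1.181/5.98 = 0.197.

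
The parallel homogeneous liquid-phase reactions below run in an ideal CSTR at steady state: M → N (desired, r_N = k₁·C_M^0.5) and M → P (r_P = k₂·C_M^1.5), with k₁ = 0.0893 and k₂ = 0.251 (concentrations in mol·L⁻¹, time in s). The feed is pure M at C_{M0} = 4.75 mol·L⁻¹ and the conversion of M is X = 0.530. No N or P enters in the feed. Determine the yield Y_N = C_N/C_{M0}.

Exit C_M = C_{M0}(1−X) = 4.75×0.470 = 2.232 mol·L⁻¹.
In a CSTR the entire volume is at exit conditions, so r_N = 0.0893×2.232^0.5 = 0.1334 and r_P = 0.251×2.232^1.5 = 0.8373.
Fraction of consumed M going to N: r_N/(r_N+r_P) = 0.1375.
C_N = 0.1375·C_{M0}·X = 0.1375×4.75×0.530 = 0.346 mol·L⁻¹; Y_N = C_N/C_{M0} = 0.0729.

0.0729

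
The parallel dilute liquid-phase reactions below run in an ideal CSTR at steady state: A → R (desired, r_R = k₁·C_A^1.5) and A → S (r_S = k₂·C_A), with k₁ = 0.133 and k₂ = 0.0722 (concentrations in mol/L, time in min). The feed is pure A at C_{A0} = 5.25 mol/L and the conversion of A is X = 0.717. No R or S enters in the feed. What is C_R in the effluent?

Exit C_A = C_{A0}(1−X) = 5.25×0.283 = 1.486 mol/L.
A CSTR operates uniformly at the exit composition, giving r_R = 0.2409 and r_S = 0.1073 (each k·C_A^n at C_A = 1.486).
Fraction of consumed A going to R: r_R/(r_R+r_S) = 0.6919.
C_R = 0.6919·C_{A0}·X = 0.6919×5.25×0.717 = 2.60 mol/L.

2.60 mol/L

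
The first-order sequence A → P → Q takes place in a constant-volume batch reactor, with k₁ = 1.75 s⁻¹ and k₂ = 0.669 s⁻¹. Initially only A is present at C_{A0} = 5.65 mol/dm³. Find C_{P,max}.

For a first-order series the maximum intermediate yield is C_{P,max}/C_{A0} = (k₁/k₂)^[k₂/(k₂−k₁)].
= (1.75/0.669)^(0.669/(0.669−1.75)) = (2.616)^(-0.6189) = 0.5515.
C_{P,max} = 0.5515×5.65 = 3.12 mol/dm³.

3.12 mol/dm³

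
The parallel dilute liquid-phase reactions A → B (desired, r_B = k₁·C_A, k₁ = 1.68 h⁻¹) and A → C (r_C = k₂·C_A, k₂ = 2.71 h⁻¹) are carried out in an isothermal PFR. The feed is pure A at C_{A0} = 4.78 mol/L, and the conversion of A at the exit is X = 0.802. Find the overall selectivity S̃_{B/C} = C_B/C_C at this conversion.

0.620

C_A = C_{A0}(1−X) = 0.9464 mol/L.
Both paths are first order in A, so the instantaneous fraction to B is constant: dC_B/d(−C_A) = k₁/(k₁+k₂) = 0.3827.
C_B = 0.3827·(C_{A0}−C_A) = 0.3827×3.834 = 1.47 mol/L.
C_C = (C_{A0}−C_A)−C_B = 2.367 mol/L; S̃_{B/C} = 1.467/2.367 = 0.620.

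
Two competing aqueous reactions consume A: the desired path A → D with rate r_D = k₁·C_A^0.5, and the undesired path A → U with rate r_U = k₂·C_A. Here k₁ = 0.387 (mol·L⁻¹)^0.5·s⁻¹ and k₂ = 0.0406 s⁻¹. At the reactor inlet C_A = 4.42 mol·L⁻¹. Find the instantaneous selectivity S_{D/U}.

S_{D/U} = r_D/r_U = (k₁·C_A^0.5)/(k₂·C_A) = (k₁/k₂)·C_A^-0.5.
= (0.387×4.420^0.5) / (0.0406×4.420) = 0.8136/0.1795 = 4.53.
The undesired path is higher order in A, so low C_A (CSTR or dilute feed) favours D.

4.53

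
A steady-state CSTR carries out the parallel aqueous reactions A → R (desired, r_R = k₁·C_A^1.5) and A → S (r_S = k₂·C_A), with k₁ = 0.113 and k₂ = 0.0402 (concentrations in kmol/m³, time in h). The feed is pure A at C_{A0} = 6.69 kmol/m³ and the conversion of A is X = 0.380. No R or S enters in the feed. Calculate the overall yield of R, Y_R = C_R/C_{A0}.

Exit C_A = C_{A0}(1−X) = 6.69×0.620 = 4.148 kmol/m³.
Rates in a CSTR are evaluated at the outlet concentration: r_R = 0.113×4.148^1.5 = 0.9546, r_S = 0.0402×4.148 = 0.1667.
Fraction of consumed A going to R: r_R/(r_R+r_S) = 0.8513.
C_R = 0.8513·C_{A0}·X = 0.8513×6.69×0.380 = 2.16 kmol/m³; Y_R = C_R/C_{A0} = 0.323.

0.323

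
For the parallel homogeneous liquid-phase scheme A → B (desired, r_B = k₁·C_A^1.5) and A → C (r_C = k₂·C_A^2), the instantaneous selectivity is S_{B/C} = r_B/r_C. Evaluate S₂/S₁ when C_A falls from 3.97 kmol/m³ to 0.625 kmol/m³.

2.52

S_{B/C} = (k₁/k₂)·C_A^-0.5, so S₂/S₁ = (C_{A,2}/C_{A,1})^-0.5.
= (0.625/3.97)^(-0.5) = (0.1574)^(-0.5) = 2.52.
Selectivity toward B rises as C_A falls — low-concentration operation is favoured.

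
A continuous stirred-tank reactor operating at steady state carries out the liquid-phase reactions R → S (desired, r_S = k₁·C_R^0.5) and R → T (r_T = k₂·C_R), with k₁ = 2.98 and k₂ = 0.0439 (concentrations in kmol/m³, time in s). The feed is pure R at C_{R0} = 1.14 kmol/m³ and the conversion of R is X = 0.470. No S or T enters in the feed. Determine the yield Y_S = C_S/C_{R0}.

Exit C_R = C_{R0}(1−X) = 1.14×0.530 = 0.6042 kmol/m³.
In a CSTR the entire volume is at exit conditions, so r_S = 2.98×0.6042^0.5 = 2.316 and r_T = 0.0439×0.6042 = 0.02652.
Fraction of consumed R going to S: r_S/(r_S+r_T) = 0.9887.
C_S = 0.9887·C_{R0}·X = 0.9887×1.14×0.470 = 0.530 kmol/m³; Y_S = C_S/C_{R0} = 0.465.

0.465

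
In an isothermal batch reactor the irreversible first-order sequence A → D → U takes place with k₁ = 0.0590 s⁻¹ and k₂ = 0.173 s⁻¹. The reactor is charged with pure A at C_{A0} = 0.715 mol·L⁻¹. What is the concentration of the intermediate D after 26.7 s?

0.0729 mol·L⁻¹

The intermediate concentration in a first-order A→B→C sequence is C_D = k₁C_{A0}(e^(−k₁t) − e^(−k₂t))/(k₂−k₁).
e^(−k₁t) = e^(−0.0590×26.7) = e^(−1.575) = 0.2069; e^(−k₂t) = e^(−4.619) = 0.009862.
C_D = 0.0590×0.715/(0.173−0.0590) × (0.2069−0.009862) = 0.3700×0.1971 = 0.07293 mol·L⁻¹.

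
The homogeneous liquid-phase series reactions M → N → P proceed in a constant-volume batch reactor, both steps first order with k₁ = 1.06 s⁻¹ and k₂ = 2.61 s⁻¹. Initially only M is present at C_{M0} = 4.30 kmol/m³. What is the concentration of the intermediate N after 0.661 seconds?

Solving the coupled first-order balances gives C_N(t) = [k₁/(k₂−k₁)]·C_{M0}·(e^(−k₁t) − e^(−k₂t)).
e^(−k₁t) = e^(−1.06×0.661) = e^(−0.7007) = 0.4963; e^(−k₂t) = e^(−1.725) = 0.1781.
C_N = 1.06×4.30/(2.61−1.06) × (0.4963−0.1781) = 2.941×0.3181 = 0.9355 kmol/m³.

0.935 kmol/m³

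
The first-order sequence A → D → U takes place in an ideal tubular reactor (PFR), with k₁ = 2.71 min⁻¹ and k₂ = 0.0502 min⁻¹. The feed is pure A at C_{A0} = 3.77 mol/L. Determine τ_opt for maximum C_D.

Setting dC_D/dτ = 0 gives τ_opt = ln(k₂/k₁)/(k₂−k₁).
= ln(0.0502/2.71)/(0.0502−2.71) = ln(0.01852)/-2.660 = -3.989/-2.660 = 1.50 min.

1.50 min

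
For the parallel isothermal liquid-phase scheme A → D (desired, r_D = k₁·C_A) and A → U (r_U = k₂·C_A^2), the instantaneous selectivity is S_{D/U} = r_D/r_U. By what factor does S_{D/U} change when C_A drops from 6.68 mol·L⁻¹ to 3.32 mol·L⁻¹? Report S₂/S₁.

S_{D/U} = (k₁/k₂)·C_A⁻¹, so S₂/S₁ = (C_{A,2}/C_{A,1})⁻¹.
= 6.68/3.32 = 2.01.
Selectivity toward D rises as C_A falls — low-concentration operation is favoured.

2.01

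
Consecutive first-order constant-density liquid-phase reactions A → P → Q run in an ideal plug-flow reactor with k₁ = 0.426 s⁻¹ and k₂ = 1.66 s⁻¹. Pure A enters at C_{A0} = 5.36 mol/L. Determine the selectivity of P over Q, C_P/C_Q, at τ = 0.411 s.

For first-order series with pure A initially, C_P(τ) = k₁C_{A0}/(k₂−k₁)·(e^(−k₁τ) − e^(−k₂τ)).
e^(−k₁τ) = e^(−0.426×0.411) = e^(−0.1751) = 0.8394; e^(−k₂τ) = e^(−0.6823) = 0.5055.
C_P = 0.426×5.36/(1.66−0.426) × (0.8394−0.5055) = 1.850×0.3339 = 0.6179 mol/L.
C_A = C_{A0}e^(−k₁τ) = 4.499 mol/L, so C_Q = C_{A0}−C_A−C_P = 0.2430 mol/L; C_P/C_Q = 2.54.

2.54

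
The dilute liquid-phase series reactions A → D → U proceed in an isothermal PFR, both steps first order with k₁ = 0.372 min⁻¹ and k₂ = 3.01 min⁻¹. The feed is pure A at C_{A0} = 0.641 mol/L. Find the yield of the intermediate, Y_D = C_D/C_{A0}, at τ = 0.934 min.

0.0911

Solving the coupled first-order balances gives C_D(τ) = [k₁/(k₂−k₁)]·C_{A0}·(e^(−k₁τ) − e^(−k₂τ)).
e^(−k₁τ) = e^(−0.372×0.934) = e^(−0.3474) = 0.7065; e^(−k₂τ) = e^(−2.811) = 0.06012.
C_D = 0.372×0.641/(3.01−0.372) × (0.7065−0.06012) = 0.09039×0.6464 = 0.05843 mol/L.
Y_D = C_D/C_{A0} = 0.05843/0.641 = 0.0911.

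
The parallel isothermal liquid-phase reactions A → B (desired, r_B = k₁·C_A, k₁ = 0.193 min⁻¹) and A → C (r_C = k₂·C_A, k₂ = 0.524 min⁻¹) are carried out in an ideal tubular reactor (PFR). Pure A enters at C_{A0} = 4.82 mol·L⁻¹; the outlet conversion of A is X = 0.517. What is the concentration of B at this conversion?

C_A = C_{A0}(1−X) = 2.328 mol·L⁻¹.
Both paths are first order in A, so the instantaneous fraction to B is constant: dC_B/d(−C_A) = k₁/(k₁+k₂) = 0.2692.
C_B = 0.2692·(C_{A0}−C_A) = 0.2692×2.492 = 0.671 mol·L⁻¹.

0.671 mol·L⁻¹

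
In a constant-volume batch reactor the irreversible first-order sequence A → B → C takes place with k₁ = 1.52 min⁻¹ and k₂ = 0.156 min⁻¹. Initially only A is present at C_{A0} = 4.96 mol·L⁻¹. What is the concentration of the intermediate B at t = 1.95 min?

3.79 mol·L⁻¹

For first-order series with pure A initially, C_B(t) = k₁C_{A0}/(k₂−k₁)·(e^(−k₁t) − e^(−k₂t)).
e^(−k₁t) = e^(−1.52×1.95) = e^(−2.964) = 0.05161; e^(−k₂t) = e^(−0.3042) = 0.7377.
C_B = 1.52×4.96/(0.156−1.52) × (0.05161−0.7377) = (-5.527)×(-0.6861) = 3.792 mol·L⁻¹.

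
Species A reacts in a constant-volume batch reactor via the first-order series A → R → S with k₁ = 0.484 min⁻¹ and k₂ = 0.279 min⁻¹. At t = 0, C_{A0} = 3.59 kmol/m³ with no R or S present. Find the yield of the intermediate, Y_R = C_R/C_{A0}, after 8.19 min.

The intermediate concentration in a first-order A→B→C sequence is C_R = k₁C_{A0}(e^(−k₁t) − e^(−k₂t))/(k₂−k₁).
e^(−k₁t) = e^(−0.484×8.19) = e^(−3.964) = 0.01899; e^(−k₂t) = e^(−2.285) = 0.1018.
C_R = 0.484×3.59/(0.279−0.484) × (0.01899−0.1018) = (-8.476)×(-0.08279) = 0.7017 kmol/m³.
Y_R = C_R/C_{A0} = 0.7017/3.59 = 0.195.

0.195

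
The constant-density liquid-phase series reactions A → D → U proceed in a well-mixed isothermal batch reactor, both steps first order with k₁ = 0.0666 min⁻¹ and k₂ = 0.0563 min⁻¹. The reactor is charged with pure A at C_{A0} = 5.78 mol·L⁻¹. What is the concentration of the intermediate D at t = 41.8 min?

Solving the coupled first-order balances gives C_D(t) = [k₁/(k₂−k₁)]·C_{A0}·(e^(−k₁t) − e^(−k₂t)).
e^(−k₁t) = e^(−0.0666×41.8) = e^(−2.784) = 0.06180; e^(−k₂t) = e^(−2.353) = 0.09505.
C_D = 0.0666×5.78/(0.0563−0.0666) × (0.06180−0.09505) = (-37.37)×(-0.03325) = 1.243 mol·L⁻¹.

1.24 mol·L⁻¹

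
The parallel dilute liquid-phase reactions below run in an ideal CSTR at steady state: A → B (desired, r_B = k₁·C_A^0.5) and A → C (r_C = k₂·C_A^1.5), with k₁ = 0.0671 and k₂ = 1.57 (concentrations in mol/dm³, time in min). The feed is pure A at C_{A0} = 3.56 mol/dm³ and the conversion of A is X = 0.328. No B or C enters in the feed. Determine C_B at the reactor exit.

Exit C_A = C_{A0}(1−X) = 3.56×0.672 = 2.392 mol/dm³.
In a CSTR the entire volume is at exit conditions, so r_B = 0.0671×2.392^0.5 = 0.1038 and r_C = 1.57×2.392^1.5 = 5.809.
Fraction of consumed A going to B: r_B/(r_B+r_C) = 0.01755.
C_B = 0.01755·C_{A0}·X = 0.01755×3.56×0.328 = 0.0205 mol/dm³.

0.0205 mol/dm³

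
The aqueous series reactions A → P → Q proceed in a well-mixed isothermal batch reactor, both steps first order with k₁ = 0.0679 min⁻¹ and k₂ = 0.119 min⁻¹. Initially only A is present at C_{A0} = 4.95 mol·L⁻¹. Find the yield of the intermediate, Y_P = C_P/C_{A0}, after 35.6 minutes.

The intermediate concentration in a first-order A→B→C sequence is C_P = k₁C_{A0}(e^(−k₁t) − e^(−k₂t))/(k₂−k₁).
e^(−k₁t) = e^(−0.0679×35.6) = e^(−2.417) = 0.08917; e^(−k₂t) = e^(−4.236) = 0.01446.
C_P = 0.0679×4.95/(0.119−0.0679) × (0.08917−0.01446) = 6.577×0.07471 = 0.4914 mol·L⁻¹.
Y_P = C_P/C_{A0} = 0.4914/4.95 = 0.0993.

0.0993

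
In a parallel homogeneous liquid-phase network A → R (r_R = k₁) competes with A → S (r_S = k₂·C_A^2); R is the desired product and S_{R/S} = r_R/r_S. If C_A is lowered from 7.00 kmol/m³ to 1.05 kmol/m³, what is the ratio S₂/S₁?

S_{R/S} = (k₁/k₂)·C_A^-2, so S₂/S₁ = (C_{A,2}/C_{A,1})^-2.
= (1.05/7.00)^(-2) = (0.1500)^(-2) = 44.4.
Selectivity toward R rises as C_A falls — low-concentration operation is favoured.

44.4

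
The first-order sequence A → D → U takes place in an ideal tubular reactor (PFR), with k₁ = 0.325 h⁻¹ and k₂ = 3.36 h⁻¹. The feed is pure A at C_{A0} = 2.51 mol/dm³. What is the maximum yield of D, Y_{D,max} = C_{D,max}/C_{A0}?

Evaluating C_D at τ_opt = ln(k₂/k₁)/(k₂−k₁) gives C_{D,max}/C_{A0} = (k₁/k₂)^[k₂/(k₂−k₁)].
= (0.325/3.36)^(3.36/(3.36−0.325)) = (0.09673)^(1.107) = 0.07532.

0.0753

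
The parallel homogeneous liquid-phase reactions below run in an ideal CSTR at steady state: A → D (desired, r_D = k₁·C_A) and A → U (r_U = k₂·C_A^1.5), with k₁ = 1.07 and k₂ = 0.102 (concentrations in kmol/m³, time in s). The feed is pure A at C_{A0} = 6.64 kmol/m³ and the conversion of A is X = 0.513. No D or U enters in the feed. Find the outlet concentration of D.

2.91 kmol/m³

Exit C_A = C_{A0}(1−X) = 6.64×0.487 = 3.234 kmol/m³.
In a CSTR the entire volume is at exit conditions, so r_D = 1.07×3.234 = 3.460 and r_U = 0.102×3.234^1.5 = 0.5931.
Fraction of consumed A going to D: r_D/(r_D+r_U) = 0.8537.
C_D = 0.8537·C_{A0}·X = 0.8537×6.64×0.513 = 2.91 kmol/m³.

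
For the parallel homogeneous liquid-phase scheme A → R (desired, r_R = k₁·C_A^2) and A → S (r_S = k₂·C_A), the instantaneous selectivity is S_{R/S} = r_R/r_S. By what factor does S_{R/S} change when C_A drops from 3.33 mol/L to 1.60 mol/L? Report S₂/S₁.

0.480

S_{R/S} = (k₁/k₂)·C_A, so S₂/S₁ = (C_{A,2}/C_{A,1}).
= 1.60/3.33 = 0.480.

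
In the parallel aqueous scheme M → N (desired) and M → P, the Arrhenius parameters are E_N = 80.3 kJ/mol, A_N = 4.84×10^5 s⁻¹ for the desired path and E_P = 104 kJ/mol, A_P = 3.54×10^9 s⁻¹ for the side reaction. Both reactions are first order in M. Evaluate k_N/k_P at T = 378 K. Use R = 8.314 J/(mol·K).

Since both paths have the same order in M, the concentration cancels and S_{N/P} = k_N/k_P = (A_N/A_P)·exp[(E_P−E_N)/(RT)].
(E_P−E_N)/(RT) = (104−80.3)×10³/(8.314×378) = 23700/3143 = 7.541.
k_N/k_P = (4.84×10^5/3.54×10^9)·exp(7.541) = 1.367×10^-4 × 1884 = 0.258.

0.258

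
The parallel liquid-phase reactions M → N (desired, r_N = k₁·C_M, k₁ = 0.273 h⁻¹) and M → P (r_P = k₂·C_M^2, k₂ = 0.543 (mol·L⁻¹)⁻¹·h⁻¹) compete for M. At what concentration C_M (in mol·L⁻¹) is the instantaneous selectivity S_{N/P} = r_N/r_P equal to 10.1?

S_{N/P} = (k₁/k₂)·C_M⁻¹ ⇒ C_M = (S·k₂/k₁)^(-1).
= (10.1×0.543/0.273)^(-1) = (20.09)^(-1) = 0.0498 mol·L⁻¹.

0.0498 mol·L⁻¹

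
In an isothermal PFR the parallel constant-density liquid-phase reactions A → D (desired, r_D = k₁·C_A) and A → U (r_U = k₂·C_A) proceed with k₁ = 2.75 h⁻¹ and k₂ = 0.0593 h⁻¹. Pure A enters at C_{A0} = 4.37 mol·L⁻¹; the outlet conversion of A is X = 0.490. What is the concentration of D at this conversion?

C_A = C_{A0}(1−X) = 2.229 mol·L⁻¹.
Both paths are first order in A, so the instantaneous fraction to D is constant: dC_D/d(−C_A) = k₁/(k₁+k₂) = 0.9789.
C_D = 0.9789·(C_{A0}−C_A) = 0.9789×2.141 = 2.10 mol·L⁻¹.

2.10 mol·L⁻¹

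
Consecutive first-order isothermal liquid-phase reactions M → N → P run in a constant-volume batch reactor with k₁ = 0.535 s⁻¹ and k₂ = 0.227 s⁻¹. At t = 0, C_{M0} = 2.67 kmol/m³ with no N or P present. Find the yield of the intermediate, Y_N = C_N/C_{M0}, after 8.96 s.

0.213

For first-order series with pure M initially, C_N(t) = k₁C_{M0}/(k₂−k₁)·(e^(−k₁t) − e^(−k₂t)).
e^(−k₁t) = e^(−0.535×8.96) = e^(−4.794) = 0.008283; e^(−k₂t) = e^(−2.034) = 0.1308.
C_N = 0.535×2.67/(0.227−0.535) × (0.008283−0.1308) = (-4.638)×(-0.1225) = 0.5683 kmol/m³.
Y_N = C_N/C_{M0} = 0.5683/2.67 = 0.213.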